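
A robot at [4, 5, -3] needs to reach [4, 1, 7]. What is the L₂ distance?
10.7703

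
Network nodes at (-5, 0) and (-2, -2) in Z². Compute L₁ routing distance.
5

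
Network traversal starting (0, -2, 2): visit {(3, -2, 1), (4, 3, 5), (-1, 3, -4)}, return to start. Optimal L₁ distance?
40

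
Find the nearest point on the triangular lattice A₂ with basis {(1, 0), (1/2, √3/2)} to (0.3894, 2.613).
(0.5, 2.598)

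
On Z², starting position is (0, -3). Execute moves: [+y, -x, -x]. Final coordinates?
(-2, -2)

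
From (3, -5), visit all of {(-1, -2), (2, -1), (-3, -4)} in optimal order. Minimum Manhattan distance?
13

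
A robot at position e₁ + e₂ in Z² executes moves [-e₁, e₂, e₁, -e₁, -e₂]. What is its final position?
(0, 1)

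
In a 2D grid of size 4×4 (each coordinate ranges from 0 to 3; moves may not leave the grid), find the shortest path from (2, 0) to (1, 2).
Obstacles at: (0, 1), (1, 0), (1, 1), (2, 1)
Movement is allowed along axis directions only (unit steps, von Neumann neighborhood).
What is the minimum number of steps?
5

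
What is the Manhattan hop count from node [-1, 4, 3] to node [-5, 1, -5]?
15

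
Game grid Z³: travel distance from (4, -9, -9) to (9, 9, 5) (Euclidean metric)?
23.3452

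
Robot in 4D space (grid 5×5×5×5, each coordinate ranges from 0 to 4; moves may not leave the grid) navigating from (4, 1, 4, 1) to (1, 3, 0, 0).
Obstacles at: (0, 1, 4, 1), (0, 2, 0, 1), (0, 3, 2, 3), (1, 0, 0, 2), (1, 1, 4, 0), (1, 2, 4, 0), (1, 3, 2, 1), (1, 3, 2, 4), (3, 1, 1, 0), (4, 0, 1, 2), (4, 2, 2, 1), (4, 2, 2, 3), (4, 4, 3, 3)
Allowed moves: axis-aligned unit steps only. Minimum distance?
10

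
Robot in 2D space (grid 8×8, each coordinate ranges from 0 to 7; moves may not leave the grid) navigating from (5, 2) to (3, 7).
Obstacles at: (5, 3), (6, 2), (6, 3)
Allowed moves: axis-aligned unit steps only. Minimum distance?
7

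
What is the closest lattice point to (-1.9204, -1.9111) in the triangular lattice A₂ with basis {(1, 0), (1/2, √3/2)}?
(-2, -1.732)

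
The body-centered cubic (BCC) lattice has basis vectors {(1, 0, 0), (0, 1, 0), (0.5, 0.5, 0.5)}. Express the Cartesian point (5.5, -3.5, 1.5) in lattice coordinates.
4b₁ - 5b₂ + 3b₃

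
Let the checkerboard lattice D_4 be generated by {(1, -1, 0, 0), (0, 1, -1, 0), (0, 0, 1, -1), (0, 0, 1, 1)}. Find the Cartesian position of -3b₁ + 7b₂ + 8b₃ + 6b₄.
(-3, 10, 7, -2)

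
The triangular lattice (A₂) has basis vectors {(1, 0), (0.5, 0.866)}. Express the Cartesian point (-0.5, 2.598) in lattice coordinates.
-2b₁ + 3b₂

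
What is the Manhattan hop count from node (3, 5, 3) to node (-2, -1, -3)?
17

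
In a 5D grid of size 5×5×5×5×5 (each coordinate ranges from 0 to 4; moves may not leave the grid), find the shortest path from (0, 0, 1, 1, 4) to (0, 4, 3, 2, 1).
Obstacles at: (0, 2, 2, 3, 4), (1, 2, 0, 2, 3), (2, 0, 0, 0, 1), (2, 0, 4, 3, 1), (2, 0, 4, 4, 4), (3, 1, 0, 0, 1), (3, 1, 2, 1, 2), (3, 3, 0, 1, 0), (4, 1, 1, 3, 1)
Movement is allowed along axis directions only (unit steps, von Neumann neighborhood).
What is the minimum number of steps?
10
(one shortest path: (0, 0, 1, 1, 4) → (0, 1, 1, 1, 4) → (0, 2, 1, 1, 4) → (0, 3, 1, 1, 4) → (0, 4, 1, 1, 4) → (0, 4, 2, 1, 4) → (0, 4, 3, 1, 4) → (0, 4, 3, 2, 4) → (0, 4, 3, 2, 3) → (0, 4, 3, 2, 2) → (0, 4, 3, 2, 1))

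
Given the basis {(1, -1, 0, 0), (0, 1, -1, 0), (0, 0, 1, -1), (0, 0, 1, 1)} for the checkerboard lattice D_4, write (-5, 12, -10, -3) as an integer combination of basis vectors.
-5b₁ + 7b₂ - 3b₄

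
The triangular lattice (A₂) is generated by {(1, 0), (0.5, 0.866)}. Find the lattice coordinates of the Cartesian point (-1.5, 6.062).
-5b₁ + 7b₂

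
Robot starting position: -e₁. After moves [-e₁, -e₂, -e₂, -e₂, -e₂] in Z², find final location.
(-2, -4)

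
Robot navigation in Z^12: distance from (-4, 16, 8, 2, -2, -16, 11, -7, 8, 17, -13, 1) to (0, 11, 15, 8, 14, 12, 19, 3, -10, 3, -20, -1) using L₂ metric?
43.6234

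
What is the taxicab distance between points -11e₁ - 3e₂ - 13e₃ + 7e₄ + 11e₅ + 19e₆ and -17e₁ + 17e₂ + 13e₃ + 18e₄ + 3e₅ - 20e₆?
110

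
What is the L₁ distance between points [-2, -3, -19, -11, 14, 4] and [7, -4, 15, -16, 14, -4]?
57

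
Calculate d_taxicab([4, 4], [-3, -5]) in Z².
16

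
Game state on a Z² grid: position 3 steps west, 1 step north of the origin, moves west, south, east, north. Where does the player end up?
(-3, 1)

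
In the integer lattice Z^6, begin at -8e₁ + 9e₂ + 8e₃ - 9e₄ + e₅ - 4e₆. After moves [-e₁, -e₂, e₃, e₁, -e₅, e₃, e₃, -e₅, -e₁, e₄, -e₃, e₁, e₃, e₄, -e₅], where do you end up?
(-8, 8, 11, -7, -2, -4)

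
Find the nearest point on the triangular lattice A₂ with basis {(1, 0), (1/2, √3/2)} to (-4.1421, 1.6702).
(-4, 1.732)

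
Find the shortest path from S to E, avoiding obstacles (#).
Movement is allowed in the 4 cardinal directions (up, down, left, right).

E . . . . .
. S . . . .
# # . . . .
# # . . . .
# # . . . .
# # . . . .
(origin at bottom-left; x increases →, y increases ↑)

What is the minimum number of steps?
2
(one shortest path: (1, 4) → (0, 4) → (0, 5))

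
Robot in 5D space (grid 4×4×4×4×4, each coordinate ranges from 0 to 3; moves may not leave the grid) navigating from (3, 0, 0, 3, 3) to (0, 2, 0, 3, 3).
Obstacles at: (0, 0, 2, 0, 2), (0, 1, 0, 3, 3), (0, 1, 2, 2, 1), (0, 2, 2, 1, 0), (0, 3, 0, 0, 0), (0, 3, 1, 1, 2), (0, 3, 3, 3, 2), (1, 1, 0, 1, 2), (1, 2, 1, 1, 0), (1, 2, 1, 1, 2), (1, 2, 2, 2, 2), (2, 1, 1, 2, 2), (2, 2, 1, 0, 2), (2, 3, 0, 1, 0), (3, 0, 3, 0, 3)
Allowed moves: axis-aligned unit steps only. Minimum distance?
5
(one shortest path: (3, 0, 0, 3, 3) → (2, 0, 0, 3, 3) → (1, 0, 0, 3, 3) → (1, 1, 0, 3, 3) → (1, 2, 0, 3, 3) → (0, 2, 0, 3, 3))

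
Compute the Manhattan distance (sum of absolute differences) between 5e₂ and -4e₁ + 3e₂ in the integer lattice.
6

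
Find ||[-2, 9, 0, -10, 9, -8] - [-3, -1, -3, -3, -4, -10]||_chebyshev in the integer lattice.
13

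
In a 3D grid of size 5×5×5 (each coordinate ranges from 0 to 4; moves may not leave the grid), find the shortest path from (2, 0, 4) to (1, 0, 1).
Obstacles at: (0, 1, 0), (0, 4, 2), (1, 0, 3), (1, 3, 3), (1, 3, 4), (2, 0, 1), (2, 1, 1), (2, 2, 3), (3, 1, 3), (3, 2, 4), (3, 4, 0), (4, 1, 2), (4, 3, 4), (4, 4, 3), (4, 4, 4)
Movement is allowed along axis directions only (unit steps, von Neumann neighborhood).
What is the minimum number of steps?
4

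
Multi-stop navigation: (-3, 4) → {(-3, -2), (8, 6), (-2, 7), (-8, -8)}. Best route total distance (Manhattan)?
45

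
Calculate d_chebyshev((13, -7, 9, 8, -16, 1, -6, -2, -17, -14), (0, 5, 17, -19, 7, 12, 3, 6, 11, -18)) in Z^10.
28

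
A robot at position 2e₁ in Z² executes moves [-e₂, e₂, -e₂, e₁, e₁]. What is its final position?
(4, -1)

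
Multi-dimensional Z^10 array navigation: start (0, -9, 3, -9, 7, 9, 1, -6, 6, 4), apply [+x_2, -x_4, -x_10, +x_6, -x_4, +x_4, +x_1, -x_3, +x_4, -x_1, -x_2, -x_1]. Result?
(-1, -9, 2, -9, 7, 10, 1, -6, 6, 3)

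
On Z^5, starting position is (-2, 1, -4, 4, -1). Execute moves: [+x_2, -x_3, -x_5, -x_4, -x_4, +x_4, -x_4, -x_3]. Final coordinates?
(-2, 2, -6, 2, -2)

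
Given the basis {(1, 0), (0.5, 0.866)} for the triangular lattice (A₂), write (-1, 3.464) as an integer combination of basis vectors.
-3b₁ + 4b₂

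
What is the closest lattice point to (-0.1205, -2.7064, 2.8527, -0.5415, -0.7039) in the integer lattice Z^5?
(0, -3, 3, -1, -1)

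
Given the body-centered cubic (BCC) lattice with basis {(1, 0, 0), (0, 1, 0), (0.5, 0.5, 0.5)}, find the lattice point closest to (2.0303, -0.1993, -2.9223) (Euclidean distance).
(2, 0, -3)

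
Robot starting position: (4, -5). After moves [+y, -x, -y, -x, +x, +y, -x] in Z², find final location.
(2, -4)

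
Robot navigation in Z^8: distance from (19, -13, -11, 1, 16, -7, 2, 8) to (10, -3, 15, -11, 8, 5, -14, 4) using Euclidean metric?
38.4838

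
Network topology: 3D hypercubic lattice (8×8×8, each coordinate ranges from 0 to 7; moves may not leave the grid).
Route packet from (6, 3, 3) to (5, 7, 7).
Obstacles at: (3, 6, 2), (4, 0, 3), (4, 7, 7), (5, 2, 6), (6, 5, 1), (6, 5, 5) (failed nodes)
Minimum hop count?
9
(one shortest path: (6, 3, 3) → (5, 3, 3) → (5, 4, 3) → (5, 5, 3) → (5, 6, 3) → (5, 7, 3) → (5, 7, 4) → (5, 7, 5) → (5, 7, 6) → (5, 7, 7))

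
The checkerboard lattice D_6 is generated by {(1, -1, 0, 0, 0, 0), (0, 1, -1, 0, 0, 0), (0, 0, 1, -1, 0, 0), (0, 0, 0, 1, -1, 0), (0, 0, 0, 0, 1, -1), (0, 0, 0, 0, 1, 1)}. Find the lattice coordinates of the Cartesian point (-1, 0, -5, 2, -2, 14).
-b₁ - b₂ - 6b₃ - 4b₄ - 10b₅ + 4b₆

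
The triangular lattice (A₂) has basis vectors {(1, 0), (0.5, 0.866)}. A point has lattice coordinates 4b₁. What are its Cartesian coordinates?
(4, 0)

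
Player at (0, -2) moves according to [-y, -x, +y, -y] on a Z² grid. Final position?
(-1, -3)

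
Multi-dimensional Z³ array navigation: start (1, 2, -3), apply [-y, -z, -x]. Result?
(0, 1, -4)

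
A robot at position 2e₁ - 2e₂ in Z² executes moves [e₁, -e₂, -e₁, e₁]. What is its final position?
(3, -3)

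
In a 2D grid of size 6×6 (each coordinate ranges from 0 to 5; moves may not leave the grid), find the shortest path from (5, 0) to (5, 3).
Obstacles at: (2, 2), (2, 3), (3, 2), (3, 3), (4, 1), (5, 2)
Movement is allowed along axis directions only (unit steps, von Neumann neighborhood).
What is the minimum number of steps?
13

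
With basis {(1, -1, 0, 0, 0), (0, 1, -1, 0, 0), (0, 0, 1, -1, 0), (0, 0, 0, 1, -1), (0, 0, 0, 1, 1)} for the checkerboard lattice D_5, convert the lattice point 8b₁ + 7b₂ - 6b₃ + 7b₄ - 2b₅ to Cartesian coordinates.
(8, -1, -13, 11, -9)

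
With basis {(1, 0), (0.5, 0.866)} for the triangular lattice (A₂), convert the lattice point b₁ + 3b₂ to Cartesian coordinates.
(2.5, 2.598)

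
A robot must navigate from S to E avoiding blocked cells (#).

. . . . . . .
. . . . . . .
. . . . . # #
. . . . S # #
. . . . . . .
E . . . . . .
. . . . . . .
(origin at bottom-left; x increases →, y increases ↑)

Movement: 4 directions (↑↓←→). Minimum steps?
6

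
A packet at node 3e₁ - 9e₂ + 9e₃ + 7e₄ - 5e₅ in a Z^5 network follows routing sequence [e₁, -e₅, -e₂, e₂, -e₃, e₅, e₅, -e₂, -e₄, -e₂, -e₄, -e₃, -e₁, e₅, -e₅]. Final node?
(3, -11, 7, 5, -4)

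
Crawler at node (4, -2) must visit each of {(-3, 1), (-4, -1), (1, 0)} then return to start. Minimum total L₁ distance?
22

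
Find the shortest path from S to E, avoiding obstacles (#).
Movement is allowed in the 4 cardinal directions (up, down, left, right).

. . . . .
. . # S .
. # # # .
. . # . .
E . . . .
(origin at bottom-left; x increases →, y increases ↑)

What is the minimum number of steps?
8
(one shortest path: (3, 3) → (4, 3) → (4, 2) → (4, 1) → (3, 1) → (3, 0) → (2, 0) → (1, 0) → (0, 0))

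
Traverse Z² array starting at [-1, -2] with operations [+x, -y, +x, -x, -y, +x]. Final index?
(1, -4)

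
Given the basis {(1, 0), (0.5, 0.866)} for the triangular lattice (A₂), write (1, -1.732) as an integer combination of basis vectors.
2b₁ - 2b₂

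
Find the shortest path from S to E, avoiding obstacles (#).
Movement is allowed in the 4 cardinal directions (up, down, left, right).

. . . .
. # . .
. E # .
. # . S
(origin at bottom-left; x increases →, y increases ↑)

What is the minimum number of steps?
9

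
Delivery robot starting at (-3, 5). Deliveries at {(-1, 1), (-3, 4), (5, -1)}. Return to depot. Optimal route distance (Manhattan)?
28
(one optimal route: (-3, 5) → (-1, 1) → (5, -1) → (-3, 4) → (-3, 5))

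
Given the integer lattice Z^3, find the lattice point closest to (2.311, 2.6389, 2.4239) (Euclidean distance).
(2, 3, 2)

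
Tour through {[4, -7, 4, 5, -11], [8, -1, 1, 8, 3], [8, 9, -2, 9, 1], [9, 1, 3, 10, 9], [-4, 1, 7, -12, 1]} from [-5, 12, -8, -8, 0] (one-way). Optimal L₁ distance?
146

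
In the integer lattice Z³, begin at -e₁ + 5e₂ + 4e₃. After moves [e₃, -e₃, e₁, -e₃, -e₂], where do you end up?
(0, 4, 3)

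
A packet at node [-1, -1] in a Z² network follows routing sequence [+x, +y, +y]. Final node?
(0, 1)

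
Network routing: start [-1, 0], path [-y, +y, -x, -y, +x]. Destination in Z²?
(-1, -1)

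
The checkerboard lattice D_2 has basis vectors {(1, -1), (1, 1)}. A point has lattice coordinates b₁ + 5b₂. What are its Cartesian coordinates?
(6, 4)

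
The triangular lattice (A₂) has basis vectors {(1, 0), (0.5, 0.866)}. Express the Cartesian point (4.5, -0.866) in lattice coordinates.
5b₁ - b₂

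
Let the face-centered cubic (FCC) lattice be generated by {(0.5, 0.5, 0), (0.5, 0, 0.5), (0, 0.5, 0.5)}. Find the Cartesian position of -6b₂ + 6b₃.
(-3, 3, 0)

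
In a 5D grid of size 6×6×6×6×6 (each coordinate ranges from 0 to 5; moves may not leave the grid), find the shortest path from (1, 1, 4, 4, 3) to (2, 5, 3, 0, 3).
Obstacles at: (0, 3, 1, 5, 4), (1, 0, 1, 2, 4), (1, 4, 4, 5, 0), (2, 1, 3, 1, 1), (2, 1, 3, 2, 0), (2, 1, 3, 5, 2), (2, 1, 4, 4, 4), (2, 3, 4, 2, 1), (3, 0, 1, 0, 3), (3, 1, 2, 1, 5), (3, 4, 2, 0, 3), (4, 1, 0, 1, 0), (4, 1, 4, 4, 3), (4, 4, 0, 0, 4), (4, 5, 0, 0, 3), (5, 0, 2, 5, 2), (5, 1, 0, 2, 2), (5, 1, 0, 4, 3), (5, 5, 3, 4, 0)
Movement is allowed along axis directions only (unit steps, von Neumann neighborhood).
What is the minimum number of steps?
10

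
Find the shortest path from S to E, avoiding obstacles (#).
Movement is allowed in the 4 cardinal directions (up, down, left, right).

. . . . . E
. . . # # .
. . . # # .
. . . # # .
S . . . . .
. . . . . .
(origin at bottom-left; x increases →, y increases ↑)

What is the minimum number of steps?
9
(one shortest path: (0, 1) → (1, 1) → (2, 1) → (3, 1) → (4, 1) → (5, 1) → (5, 2) → (5, 3) → (5, 4) → (5, 5))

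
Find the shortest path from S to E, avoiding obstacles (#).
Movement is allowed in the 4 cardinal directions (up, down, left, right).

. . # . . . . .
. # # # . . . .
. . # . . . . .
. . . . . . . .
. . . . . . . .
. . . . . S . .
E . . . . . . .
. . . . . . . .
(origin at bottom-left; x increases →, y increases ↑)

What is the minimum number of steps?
6
(one shortest path: (5, 2) → (4, 2) → (3, 2) → (2, 2) → (1, 2) → (0, 2) → (0, 1))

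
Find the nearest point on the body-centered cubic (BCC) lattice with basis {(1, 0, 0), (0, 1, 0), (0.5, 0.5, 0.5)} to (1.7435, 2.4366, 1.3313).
(1.5, 2.5, 1.5)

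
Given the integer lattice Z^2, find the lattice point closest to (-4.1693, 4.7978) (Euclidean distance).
(-4, 5)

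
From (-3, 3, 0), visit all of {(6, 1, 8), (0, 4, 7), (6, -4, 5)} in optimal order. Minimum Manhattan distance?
29
(one optimal route: (-3, 3, 0) → (0, 4, 7) → (6, 1, 8) → (6, -4, 5))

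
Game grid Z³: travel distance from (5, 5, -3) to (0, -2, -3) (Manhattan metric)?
12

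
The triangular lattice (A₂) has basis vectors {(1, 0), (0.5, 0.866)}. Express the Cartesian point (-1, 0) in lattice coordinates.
-b₁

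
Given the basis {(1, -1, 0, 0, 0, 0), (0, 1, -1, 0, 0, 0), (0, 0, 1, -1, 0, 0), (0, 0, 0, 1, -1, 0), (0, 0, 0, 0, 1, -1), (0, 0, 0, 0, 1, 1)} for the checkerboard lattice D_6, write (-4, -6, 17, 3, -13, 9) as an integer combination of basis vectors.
-4b₁ - 10b₂ + 7b₃ + 10b₄ - 6b₅ + 3b₆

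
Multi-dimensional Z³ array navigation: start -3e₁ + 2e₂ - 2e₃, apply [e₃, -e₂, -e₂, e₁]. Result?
(-2, 0, -1)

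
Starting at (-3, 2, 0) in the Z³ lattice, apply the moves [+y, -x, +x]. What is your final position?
(-3, 3, 0)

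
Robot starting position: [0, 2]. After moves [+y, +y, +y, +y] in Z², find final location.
(0, 6)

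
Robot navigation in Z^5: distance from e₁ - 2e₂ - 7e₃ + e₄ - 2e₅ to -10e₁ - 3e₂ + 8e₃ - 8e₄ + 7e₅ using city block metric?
45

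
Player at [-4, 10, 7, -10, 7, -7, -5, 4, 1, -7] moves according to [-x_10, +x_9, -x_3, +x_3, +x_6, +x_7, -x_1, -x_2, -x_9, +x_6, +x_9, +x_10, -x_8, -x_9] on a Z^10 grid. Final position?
(-5, 9, 7, -10, 7, -5, -4, 3, 1, -7)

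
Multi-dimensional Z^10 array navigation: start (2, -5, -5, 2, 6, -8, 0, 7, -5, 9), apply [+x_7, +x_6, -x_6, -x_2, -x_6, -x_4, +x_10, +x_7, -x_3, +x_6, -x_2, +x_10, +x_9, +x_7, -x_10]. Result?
(2, -7, -6, 1, 6, -8, 3, 7, -4, 10)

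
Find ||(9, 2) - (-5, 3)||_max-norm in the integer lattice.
14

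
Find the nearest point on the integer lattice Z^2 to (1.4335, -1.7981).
(1, -2)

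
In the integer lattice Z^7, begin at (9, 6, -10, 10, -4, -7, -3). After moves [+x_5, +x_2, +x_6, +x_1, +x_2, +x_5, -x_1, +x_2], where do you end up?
(9, 9, -10, 10, -2, -6, -3)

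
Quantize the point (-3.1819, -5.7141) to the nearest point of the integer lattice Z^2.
(-3, -6)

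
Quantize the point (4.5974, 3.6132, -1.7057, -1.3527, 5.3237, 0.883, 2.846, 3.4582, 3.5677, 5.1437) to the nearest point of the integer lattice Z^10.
(5, 4, -2, -1, 5, 1, 3, 3, 4, 5)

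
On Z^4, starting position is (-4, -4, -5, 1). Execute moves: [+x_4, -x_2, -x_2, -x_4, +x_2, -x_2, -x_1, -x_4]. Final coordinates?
(-5, -6, -5, 0)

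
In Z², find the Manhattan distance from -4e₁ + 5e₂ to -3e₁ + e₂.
5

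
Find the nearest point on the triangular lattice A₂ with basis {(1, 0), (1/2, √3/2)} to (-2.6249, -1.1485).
(-2.5, -0.866)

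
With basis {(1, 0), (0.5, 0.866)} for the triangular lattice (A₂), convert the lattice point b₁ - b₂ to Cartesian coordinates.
(0.5, -0.866)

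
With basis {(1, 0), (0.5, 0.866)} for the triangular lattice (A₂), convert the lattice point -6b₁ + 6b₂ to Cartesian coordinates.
(-3, 5.196)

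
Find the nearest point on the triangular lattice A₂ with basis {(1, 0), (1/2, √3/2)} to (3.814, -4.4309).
(3.5, -4.33)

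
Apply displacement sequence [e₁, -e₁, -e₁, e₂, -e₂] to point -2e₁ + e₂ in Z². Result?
(-3, 1)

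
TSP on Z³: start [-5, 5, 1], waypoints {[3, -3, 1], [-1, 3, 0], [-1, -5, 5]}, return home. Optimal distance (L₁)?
46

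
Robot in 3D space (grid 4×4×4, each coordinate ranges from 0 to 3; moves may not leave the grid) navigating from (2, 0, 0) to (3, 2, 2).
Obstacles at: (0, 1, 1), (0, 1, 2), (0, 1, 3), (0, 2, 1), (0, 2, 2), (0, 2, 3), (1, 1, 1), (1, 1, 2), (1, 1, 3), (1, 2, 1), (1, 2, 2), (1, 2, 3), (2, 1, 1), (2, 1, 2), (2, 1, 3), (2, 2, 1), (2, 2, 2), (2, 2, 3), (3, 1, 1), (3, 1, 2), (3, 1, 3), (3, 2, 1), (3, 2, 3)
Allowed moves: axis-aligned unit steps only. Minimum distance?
7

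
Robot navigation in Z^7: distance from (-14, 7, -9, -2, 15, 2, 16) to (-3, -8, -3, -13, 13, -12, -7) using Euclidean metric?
35.0999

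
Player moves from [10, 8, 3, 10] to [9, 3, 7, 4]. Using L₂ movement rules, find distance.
8.83176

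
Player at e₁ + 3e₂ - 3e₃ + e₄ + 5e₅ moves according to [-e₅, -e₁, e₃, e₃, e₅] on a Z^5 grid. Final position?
(0, 3, -1, 1, 5)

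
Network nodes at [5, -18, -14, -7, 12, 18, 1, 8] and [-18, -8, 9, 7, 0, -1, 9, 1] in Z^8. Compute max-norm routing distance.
23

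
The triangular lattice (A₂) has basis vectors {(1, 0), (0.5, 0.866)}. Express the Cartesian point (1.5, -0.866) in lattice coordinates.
2b₁ - b₂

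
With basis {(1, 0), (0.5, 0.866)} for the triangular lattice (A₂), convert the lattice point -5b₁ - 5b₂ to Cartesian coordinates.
(-7.5, -4.33)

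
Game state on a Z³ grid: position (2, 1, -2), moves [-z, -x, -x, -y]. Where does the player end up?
(0, 0, -3)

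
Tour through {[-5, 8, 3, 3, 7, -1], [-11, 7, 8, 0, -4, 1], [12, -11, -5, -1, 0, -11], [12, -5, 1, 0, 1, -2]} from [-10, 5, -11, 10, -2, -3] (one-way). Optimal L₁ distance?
131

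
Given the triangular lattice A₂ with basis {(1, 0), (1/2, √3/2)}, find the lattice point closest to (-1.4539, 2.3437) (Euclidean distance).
(-1.5, 2.598)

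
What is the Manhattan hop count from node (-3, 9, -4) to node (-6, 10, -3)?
5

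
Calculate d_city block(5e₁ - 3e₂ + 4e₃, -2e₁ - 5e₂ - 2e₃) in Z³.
15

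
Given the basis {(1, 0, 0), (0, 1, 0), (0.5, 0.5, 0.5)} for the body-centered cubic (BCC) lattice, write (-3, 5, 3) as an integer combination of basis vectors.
-6b₁ + 2b₂ + 6b₃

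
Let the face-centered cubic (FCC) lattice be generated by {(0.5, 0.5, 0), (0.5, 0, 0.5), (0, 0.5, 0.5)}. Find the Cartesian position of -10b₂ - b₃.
(-5, -0.5, -5.5)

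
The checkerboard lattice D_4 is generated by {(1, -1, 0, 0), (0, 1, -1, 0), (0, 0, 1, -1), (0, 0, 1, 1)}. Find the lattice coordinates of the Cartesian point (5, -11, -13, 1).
5b₁ - 6b₂ - 10b₃ - 9b₄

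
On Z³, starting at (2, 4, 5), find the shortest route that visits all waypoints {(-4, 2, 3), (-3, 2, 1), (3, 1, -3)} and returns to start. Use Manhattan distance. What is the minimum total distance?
36
(one optimal route: (2, 4, 5) → (-4, 2, 3) → (-3, 2, 1) → (3, 1, -3) → (2, 4, 5))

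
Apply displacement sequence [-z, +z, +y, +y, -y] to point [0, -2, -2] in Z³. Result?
(0, -1, -2)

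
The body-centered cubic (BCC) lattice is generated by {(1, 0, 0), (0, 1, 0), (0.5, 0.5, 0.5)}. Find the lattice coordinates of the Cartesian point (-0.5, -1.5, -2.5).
2b₁ + b₂ - 5b₃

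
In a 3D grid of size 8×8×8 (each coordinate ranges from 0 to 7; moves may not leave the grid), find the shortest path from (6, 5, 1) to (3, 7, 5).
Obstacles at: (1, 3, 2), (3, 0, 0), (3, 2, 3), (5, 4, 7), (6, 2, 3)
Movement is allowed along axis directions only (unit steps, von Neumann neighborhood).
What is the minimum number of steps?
9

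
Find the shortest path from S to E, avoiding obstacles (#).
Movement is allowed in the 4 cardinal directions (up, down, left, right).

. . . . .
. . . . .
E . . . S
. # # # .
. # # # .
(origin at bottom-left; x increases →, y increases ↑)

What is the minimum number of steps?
4
(one shortest path: (4, 2) → (3, 2) → (2, 2) → (1, 2) → (0, 2))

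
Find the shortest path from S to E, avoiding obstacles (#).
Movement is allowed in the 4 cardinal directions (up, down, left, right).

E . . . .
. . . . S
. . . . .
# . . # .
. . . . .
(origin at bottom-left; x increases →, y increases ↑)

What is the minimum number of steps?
5
(one shortest path: (4, 3) → (3, 3) → (2, 3) → (1, 3) → (0, 3) → (0, 4))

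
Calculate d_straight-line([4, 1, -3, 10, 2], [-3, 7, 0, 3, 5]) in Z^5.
12.3288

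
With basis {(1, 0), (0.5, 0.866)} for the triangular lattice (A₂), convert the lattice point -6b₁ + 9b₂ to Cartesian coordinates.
(-1.5, 7.794)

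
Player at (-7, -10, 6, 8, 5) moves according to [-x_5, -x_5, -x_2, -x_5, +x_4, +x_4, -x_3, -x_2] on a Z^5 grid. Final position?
(-7, -12, 5, 10, 2)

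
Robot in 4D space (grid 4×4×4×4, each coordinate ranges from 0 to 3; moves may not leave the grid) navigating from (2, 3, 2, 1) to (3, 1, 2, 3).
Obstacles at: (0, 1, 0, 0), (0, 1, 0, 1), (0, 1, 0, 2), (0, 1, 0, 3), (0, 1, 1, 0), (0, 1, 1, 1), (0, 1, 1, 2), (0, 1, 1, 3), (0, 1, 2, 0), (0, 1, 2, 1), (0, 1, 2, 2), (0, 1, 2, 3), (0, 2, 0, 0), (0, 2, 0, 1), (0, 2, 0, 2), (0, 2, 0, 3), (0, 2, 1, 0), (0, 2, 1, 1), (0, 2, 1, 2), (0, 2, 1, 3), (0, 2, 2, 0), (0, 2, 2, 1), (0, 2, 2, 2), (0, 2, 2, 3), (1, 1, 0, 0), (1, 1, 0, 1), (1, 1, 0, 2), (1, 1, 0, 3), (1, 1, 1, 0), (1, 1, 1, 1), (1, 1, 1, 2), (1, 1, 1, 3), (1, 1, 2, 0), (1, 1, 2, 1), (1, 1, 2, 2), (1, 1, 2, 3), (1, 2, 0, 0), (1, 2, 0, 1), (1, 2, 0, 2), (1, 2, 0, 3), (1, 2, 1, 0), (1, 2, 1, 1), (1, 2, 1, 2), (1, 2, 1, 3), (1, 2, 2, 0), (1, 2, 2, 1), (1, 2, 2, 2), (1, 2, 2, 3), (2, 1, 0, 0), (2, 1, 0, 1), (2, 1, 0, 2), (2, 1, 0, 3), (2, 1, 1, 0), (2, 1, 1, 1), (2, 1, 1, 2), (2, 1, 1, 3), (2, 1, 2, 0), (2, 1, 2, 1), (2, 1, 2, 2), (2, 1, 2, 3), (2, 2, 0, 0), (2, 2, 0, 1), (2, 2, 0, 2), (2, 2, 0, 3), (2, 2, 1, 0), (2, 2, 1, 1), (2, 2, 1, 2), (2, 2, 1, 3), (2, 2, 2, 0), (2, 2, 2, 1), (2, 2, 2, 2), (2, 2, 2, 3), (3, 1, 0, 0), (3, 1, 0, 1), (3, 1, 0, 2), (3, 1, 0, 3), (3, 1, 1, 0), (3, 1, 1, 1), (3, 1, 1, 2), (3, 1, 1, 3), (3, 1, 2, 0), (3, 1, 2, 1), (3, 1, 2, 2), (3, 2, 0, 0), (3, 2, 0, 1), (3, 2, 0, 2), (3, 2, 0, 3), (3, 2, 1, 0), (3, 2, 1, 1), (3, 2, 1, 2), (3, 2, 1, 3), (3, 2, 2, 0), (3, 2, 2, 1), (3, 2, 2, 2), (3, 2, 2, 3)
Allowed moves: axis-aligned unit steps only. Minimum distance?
7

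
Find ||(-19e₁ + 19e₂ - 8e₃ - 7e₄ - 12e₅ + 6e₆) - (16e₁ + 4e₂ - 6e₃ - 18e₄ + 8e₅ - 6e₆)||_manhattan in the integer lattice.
95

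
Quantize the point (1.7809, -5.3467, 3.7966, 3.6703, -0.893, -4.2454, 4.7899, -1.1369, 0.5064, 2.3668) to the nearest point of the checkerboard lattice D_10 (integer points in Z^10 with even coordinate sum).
(2, -5, 4, 4, -1, -4, 5, -1, 0, 2)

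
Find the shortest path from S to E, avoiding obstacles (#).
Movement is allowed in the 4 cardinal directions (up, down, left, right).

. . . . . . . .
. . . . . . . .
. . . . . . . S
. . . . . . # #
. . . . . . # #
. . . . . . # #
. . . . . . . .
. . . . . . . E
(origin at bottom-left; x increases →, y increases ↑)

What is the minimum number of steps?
9
(one shortest path: (7, 5) → (6, 5) → (5, 5) → (5, 4) → (5, 3) → (5, 2) → (5, 1) → (6, 1) → (7, 1) → (7, 0))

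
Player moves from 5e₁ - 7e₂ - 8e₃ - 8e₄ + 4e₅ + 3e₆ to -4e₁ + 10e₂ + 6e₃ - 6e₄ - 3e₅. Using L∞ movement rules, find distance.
17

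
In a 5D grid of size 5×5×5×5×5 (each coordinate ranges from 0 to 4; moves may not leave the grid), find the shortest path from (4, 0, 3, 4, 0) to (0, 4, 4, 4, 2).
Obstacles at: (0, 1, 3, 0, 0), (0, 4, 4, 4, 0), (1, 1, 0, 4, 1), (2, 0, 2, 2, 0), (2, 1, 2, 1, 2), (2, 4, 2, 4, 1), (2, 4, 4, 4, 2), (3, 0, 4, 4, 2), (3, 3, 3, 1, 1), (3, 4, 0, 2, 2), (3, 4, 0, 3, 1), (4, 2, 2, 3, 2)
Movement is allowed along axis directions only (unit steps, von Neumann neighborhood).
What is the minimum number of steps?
11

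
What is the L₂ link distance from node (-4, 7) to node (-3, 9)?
2.23607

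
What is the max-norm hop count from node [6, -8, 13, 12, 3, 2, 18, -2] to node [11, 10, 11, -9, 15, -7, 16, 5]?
21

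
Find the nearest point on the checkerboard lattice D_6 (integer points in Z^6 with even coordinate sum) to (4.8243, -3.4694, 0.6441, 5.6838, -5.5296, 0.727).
(5, -3, 1, 6, -6, 1)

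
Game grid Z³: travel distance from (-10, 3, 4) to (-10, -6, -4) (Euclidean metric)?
12.0416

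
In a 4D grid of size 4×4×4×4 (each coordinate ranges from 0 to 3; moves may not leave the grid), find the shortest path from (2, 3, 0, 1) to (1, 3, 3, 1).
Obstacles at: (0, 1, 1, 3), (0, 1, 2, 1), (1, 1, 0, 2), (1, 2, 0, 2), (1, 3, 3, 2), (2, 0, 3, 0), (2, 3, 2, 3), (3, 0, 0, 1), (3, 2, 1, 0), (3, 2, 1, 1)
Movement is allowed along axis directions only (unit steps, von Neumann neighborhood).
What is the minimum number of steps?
4
(one shortest path: (2, 3, 0, 1) → (1, 3, 0, 1) → (1, 3, 1, 1) → (1, 3, 2, 1) → (1, 3, 3, 1))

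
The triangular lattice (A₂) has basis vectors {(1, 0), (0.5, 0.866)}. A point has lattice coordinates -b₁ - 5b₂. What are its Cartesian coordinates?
(-3.5, -4.33)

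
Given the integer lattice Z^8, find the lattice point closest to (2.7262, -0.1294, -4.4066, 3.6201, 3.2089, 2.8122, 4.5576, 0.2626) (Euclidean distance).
(3, 0, -4, 4, 3, 3, 5, 0)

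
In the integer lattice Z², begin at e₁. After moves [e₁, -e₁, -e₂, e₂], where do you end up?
(1, 0)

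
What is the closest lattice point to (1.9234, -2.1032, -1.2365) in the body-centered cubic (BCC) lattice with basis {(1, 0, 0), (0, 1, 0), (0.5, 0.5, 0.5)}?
(2, -2, -1)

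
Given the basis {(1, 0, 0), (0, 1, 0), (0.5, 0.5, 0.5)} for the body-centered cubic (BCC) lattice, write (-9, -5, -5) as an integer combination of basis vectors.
-4b₁ - 10b₃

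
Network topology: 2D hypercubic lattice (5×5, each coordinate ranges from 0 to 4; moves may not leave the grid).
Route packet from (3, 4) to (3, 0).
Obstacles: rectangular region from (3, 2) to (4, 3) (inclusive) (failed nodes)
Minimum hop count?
6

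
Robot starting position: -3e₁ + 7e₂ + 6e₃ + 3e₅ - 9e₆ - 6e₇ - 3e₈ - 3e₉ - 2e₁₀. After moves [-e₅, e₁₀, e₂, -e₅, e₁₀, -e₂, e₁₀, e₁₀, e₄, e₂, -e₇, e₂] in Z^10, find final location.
(-3, 9, 6, 1, 1, -9, -7, -3, -3, 2)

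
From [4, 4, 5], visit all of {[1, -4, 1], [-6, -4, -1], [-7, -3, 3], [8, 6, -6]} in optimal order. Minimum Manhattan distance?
56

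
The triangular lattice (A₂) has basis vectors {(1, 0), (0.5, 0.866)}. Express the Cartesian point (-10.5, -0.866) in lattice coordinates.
-10b₁ - b₂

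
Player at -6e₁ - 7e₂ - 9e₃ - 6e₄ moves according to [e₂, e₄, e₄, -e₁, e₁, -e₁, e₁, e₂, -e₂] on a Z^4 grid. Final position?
(-6, -6, -9, -4)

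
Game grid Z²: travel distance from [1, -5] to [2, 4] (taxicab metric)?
10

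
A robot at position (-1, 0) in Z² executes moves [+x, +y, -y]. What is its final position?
(0, 0)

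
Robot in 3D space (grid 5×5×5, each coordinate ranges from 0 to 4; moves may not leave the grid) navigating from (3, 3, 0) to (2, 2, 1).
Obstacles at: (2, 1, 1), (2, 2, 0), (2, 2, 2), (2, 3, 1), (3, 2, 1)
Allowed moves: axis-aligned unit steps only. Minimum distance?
5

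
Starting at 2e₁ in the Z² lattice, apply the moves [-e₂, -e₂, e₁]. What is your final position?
(3, -2)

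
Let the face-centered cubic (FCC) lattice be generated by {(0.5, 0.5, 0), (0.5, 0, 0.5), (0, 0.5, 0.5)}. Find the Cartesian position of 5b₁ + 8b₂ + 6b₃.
(6.5, 5.5, 7)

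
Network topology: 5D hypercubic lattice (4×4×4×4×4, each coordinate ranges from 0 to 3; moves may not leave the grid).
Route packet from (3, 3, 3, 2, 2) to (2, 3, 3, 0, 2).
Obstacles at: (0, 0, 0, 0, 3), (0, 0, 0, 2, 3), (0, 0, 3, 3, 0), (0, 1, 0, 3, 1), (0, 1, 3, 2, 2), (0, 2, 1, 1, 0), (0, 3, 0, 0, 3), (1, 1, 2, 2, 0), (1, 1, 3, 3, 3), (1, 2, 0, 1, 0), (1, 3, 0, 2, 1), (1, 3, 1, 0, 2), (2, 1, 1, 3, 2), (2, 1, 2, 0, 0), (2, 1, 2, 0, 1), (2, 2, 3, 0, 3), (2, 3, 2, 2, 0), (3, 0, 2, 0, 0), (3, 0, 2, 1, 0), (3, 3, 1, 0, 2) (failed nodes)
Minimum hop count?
3
(one shortest path: (3, 3, 3, 2, 2) → (2, 3, 3, 2, 2) → (2, 3, 3, 1, 2) → (2, 3, 3, 0, 2))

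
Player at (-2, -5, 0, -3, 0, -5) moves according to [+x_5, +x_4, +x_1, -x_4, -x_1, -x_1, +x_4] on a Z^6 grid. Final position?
(-3, -5, 0, -2, 1, -5)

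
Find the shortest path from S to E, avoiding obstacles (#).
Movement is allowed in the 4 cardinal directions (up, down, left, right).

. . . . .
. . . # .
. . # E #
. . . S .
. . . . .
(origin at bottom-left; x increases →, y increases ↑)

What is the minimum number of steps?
1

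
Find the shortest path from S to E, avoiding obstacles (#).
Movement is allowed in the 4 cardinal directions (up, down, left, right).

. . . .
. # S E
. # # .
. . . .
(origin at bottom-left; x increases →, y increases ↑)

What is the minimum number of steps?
1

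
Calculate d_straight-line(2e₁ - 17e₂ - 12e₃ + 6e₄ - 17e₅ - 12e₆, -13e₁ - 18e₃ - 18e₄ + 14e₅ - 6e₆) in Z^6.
46.076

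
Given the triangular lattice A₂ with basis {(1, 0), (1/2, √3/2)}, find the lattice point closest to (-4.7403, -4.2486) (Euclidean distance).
(-4.5, -4.33)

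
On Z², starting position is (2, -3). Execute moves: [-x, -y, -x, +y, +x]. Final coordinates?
(1, -3)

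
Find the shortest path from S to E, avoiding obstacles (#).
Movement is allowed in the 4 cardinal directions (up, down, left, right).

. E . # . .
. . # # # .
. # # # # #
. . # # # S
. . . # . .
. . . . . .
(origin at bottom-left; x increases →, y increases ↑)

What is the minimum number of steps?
13
(one shortest path: (5, 2) → (5, 1) → (4, 1) → (4, 0) → (3, 0) → (2, 0) → (1, 0) → (0, 0) → (0, 1) → (0, 2) → (0, 3) → (0, 4) → (1, 4) → (1, 5))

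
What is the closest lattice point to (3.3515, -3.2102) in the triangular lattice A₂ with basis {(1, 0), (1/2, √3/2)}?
(3, -3.464)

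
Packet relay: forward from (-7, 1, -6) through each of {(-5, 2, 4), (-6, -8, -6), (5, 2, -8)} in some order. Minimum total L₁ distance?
53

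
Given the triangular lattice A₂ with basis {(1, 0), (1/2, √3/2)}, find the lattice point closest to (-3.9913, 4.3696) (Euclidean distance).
(-3.5, 4.33)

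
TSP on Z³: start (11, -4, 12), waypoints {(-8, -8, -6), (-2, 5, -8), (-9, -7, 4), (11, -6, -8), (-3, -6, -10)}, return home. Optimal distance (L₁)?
114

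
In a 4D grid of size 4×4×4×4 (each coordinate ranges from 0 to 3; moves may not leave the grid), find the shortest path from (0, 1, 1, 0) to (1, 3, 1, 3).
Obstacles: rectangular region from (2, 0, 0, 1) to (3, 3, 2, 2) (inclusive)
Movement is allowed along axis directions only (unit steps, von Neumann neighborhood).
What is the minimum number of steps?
6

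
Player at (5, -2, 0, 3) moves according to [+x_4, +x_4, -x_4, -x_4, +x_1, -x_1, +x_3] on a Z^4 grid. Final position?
(5, -2, 1, 3)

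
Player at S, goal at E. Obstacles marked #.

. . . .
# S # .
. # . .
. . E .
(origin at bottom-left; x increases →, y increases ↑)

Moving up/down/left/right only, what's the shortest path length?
7
(one shortest path: (1, 2) → (1, 3) → (2, 3) → (3, 3) → (3, 2) → (3, 1) → (2, 1) → (2, 0))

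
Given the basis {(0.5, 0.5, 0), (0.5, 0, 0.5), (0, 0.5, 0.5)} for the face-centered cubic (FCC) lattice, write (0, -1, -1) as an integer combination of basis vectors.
-2b₃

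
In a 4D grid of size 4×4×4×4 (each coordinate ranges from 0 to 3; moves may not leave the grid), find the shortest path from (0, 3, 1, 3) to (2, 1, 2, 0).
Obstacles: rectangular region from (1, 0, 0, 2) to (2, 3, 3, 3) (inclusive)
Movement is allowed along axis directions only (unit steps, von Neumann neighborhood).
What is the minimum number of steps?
8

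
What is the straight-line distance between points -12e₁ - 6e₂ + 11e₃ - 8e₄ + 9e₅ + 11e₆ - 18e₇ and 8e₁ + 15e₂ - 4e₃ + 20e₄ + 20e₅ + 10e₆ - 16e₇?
44.4522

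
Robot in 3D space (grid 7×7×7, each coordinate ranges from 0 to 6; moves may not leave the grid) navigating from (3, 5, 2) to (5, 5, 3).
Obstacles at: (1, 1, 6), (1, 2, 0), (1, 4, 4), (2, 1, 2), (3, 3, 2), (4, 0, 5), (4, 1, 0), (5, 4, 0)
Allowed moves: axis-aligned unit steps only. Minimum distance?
3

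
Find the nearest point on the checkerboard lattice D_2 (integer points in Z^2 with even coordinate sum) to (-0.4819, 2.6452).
(-1, 3)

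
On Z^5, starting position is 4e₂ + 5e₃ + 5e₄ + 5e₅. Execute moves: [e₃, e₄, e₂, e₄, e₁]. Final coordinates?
(1, 5, 6, 7, 5)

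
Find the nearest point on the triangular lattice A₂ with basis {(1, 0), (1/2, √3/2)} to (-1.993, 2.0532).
(-2, 1.732)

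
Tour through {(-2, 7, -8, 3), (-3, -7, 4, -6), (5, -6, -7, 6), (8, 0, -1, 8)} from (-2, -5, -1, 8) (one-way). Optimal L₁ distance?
92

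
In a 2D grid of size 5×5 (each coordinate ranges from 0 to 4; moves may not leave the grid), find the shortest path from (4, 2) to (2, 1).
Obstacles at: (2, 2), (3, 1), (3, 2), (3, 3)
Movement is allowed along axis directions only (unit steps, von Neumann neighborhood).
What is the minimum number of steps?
5
(one shortest path: (4, 2) → (4, 1) → (4, 0) → (3, 0) → (2, 0) → (2, 1))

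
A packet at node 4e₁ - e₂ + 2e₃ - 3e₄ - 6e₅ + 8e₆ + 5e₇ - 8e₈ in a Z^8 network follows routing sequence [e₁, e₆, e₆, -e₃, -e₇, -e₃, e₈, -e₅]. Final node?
(5, -1, 0, -3, -7, 10, 4, -7)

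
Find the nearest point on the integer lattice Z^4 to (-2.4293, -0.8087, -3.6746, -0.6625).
(-2, -1, -4, -1)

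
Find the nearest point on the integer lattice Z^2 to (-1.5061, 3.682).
(-2, 4)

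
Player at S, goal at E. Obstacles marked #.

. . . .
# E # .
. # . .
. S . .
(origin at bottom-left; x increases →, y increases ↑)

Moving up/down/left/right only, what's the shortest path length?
8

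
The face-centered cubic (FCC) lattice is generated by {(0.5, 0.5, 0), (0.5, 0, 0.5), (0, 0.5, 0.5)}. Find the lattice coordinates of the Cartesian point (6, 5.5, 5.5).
6b₁ + 6b₂ + 5b₃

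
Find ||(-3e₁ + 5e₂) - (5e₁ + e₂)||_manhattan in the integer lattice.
12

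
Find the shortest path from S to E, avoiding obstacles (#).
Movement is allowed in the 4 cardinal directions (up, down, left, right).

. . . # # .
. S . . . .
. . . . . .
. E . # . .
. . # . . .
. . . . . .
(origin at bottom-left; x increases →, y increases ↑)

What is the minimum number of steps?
2
(one shortest path: (1, 4) → (1, 3) → (1, 2))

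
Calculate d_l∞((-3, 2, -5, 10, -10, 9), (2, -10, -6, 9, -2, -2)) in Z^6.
12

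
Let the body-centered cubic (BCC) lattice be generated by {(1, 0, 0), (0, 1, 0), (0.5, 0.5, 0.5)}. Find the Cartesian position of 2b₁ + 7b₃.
(5.5, 3.5, 3.5)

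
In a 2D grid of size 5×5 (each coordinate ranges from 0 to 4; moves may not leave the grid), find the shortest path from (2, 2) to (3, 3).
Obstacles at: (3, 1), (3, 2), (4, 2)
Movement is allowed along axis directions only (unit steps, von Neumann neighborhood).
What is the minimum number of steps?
2
(one shortest path: (2, 2) → (2, 3) → (3, 3))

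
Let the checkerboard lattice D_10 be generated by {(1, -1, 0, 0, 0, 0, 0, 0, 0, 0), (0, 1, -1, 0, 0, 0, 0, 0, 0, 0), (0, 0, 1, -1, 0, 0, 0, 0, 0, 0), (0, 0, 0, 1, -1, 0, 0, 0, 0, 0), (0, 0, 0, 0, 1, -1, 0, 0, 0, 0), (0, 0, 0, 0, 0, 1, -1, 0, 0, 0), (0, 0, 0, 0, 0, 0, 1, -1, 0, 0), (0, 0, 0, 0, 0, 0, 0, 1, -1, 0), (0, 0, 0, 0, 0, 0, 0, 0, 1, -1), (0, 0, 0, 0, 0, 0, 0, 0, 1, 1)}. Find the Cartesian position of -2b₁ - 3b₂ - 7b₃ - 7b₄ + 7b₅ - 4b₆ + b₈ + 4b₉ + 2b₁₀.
(-2, -1, -4, 0, 14, -11, 4, 1, 5, -2)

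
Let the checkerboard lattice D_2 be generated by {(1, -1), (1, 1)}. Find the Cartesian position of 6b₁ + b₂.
(7, -5)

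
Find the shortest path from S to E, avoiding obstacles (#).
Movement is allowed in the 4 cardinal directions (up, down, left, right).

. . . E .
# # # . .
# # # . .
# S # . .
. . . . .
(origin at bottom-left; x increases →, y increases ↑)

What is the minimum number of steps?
7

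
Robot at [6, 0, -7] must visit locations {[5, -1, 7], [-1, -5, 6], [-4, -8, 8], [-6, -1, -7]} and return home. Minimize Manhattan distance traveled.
72
(one optimal route: (6, 0, -7) → (5, -1, 7) → (-1, -5, 6) → (-4, -8, 8) → (-6, -1, -7) → (6, 0, -7))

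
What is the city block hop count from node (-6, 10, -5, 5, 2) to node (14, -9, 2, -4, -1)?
58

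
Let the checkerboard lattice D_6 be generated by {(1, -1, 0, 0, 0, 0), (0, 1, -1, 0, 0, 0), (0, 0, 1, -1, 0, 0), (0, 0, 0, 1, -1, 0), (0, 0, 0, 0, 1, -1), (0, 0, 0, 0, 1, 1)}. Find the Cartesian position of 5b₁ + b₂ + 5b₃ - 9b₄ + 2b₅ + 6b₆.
(5, -4, 4, -14, 17, 4)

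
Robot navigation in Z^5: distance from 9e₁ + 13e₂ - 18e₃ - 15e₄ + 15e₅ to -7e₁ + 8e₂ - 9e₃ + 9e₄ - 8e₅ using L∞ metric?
24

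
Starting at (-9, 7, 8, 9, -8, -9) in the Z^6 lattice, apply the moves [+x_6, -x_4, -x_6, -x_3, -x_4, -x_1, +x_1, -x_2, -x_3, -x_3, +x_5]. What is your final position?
(-9, 6, 5, 7, -7, -9)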